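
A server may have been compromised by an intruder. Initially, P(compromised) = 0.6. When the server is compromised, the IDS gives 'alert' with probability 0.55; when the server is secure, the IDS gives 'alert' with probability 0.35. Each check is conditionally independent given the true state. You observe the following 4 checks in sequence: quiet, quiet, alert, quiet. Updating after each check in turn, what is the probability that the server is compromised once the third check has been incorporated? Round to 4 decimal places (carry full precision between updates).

After 'quiet': P(compromised) = 0.45·0.6000 / (0.45·0.6000 + 0.65·0.4000) ≈ 0.5094
After 'quiet': P(compromised) = 0.45·0.5094 / (0.45·0.5094 + 0.65·0.4906) ≈ 0.4182
After 'alert': P(compromised) = 0.55·0.4182 / (0.55·0.4182 + 0.35·0.5818) ≈ 0.5305

0.5305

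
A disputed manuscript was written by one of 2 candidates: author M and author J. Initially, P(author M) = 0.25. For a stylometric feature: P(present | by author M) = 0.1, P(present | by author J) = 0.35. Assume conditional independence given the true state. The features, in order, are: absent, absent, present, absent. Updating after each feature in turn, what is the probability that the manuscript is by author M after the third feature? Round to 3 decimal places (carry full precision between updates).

0.154

After 'absent': P(author M) = 0.9·0.2500 / (0.9·0.2500 + 0.65·0.7500) ≈ 0.3158
After 'absent': P(author M) = 0.9·0.3158 / (0.9·0.3158 + 0.65·0.6842) ≈ 0.3899
After 'present': P(author M) = 0.1·0.3899 / (0.1·0.3899 + 0.35·0.6101) ≈ 0.1544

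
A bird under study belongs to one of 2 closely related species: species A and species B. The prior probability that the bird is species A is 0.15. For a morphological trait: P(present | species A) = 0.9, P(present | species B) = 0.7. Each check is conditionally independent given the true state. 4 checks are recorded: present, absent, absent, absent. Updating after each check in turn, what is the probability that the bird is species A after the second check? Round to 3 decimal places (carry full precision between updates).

0.070

After 'present': P(species A) = 0.9·0.1500 / (0.9·0.1500 + 0.7·0.8500) ≈ 0.1849
After 'absent': P(species A) = 0.1·0.1849 / (0.1·0.1849 + 0.3·0.8151) ≈ 0.0703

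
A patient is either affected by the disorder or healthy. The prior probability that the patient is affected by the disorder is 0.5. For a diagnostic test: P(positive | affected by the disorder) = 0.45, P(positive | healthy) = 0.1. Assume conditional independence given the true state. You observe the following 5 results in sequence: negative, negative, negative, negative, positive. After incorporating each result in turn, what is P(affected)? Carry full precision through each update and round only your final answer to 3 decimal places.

After 'negative': P(affected) = 0.55·0.5000 / (0.55·0.5000 + 0.9·0.5000) ≈ 0.3793
After 'negative': P(affected) = 0.55·0.3793 / (0.55·0.3793 + 0.9·0.6207) ≈ 0.2719
After 'negative': P(affected) = 0.55·0.2719 / (0.55·0.2719 + 0.9·0.7281) ≈ 0.1858
After 'negative': P(affected) = 0.55·0.1858 / (0.55·0.1858 + 0.9·0.8142) ≈ 0.1224
After 'positive': P(affected) = 0.45·0.1224 / (0.45·0.1224 + 0.1·0.8776) ≈ 0.3856

0.386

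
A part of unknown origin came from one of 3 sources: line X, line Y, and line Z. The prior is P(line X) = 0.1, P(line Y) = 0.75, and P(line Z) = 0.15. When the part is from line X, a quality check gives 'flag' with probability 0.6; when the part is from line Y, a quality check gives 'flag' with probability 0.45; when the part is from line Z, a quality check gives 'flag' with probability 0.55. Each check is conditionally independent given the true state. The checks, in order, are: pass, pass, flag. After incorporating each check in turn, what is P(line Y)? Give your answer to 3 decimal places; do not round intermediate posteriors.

0.795

Each posterior becomes the prior for the next update.
After 'pass': normaliser = 0.4·0.1000 + 0.55·0.7500 + 0.45·0.1500; P(line X) ≈ 0.0769, P(line Y) ≈ 0.7933, P(line Z) ≈ 0.1298
After 'pass': normaliser = 0.4·0.0769 + 0.55·0.7933 + 0.45·0.1298; P(line X) ≈ 0.0586, P(line Y) ≈ 0.8303, P(line Z) ≈ 0.1112
After 'flag': normaliser = 0.6·0.0586 + 0.45·0.8303 + 0.55·0.1112; P(line X) ≈ 0.0748, P(line Y) ≈ 0.7951, P(line Z) ≈ 0.1301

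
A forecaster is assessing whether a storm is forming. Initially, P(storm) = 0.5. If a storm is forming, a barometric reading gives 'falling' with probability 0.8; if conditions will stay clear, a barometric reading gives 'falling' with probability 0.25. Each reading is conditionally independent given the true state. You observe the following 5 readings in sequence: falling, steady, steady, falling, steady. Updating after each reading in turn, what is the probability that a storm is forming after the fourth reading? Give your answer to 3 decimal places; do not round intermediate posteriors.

0.421

After 'falling': P(storm) = 0.8·0.5000 / (0.8·0.5000 + 0.25·0.5000) ≈ 0.7619
After 'steady': P(storm) = 0.2·0.7619 / (0.2·0.7619 + 0.75·0.2381) ≈ 0.4604
After 'steady': P(storm) = 0.2·0.4604 / (0.2·0.4604 + 0.75·0.5396) ≈ 0.1854
After 'falling': P(storm) = 0.8·0.1854 / (0.8·0.1854 + 0.25·0.8146) ≈ 0.4214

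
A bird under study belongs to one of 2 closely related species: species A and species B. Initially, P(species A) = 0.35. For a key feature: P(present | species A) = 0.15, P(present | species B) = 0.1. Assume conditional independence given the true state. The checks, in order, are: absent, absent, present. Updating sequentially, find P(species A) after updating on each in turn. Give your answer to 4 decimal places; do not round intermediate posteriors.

0.4188

Apply Bayes' rule sequentially, carrying P(species A) forward.
After 'absent': P(species A) = 0.85·0.3500 / (0.85·0.3500 + 0.9·0.6500) ≈ 0.3371
After 'absent': P(species A) = 0.85·0.3371 / (0.85·0.3371 + 0.9·0.6629) ≈ 0.3245
After 'present': P(species A) = 0.15·0.3245 / (0.15·0.3245 + 0.1·0.6755) ≈ 0.4188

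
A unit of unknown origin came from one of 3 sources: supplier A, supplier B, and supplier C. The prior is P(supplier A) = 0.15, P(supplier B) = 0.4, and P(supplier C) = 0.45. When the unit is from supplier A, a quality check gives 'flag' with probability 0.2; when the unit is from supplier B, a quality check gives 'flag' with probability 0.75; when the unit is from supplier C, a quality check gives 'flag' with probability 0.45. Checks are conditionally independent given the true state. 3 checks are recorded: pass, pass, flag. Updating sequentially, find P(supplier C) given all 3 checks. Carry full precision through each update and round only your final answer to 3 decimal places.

0.617

After 'pass': normaliser = 0.8·0.1500 + 0.25·0.4000 + 0.55·0.4500; P(supplier A) ≈ 0.2567, P(supplier B) ≈ 0.2139, P(supplier C) ≈ 0.5294
After 'pass': normaliser = 0.8·0.2567 + 0.25·0.2139 + 0.55·0.5294; P(supplier A) ≈ 0.3734, P(supplier B) ≈ 0.0972, P(supplier C) ≈ 0.5294
After 'flag': normaliser = 0.2·0.3734 + 0.75·0.0972 + 0.45·0.5294; P(supplier A) ≈ 0.1935, P(supplier B) ≈ 0.1890, P(supplier C) ≈ 0.6175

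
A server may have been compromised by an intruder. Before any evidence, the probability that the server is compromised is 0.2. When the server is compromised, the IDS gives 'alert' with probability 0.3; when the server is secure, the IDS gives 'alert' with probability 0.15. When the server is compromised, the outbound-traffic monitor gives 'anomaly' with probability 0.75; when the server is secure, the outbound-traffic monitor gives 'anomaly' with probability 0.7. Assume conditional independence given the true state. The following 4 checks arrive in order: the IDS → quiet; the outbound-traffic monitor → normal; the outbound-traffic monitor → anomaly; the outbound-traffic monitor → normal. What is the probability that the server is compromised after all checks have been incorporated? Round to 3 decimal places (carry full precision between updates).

0.133

After the IDS='quiet': P(compromised) = 0.7·0.2000 / (0.7·0.2000 + 0.85·0.8000) ≈ 0.1707
After the outbound-traffic monitor='normal': P(compromised) = 0.25·0.1707 / (0.25·0.1707 + 0.3·0.8293) ≈ 0.1464
After the outbound-traffic monitor='anomaly': P(compromised) = 0.75·0.1464 / (0.75·0.1464 + 0.7·0.8536) ≈ 0.1553
After the outbound-traffic monitor='normal': P(compromised) = 0.25·0.1553 / (0.25·0.1553 + 0.3·0.8447) ≈ 0.1328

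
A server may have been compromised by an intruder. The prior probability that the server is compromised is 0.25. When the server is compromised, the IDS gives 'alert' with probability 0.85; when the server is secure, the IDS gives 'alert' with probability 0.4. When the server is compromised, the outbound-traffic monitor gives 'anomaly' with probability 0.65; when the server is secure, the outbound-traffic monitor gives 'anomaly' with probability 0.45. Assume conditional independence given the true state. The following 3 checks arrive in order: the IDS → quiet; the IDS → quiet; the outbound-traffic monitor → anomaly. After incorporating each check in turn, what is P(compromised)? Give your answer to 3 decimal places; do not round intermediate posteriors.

0.029

After the IDS='quiet': P(compromised) = 0.15·0.2500 / (0.15·0.2500 + 0.6·0.7500) ≈ 0.0769
After the IDS='quiet': P(compromised) = 0.15·0.0769 / (0.15·0.0769 + 0.6·0.9231) ≈ 0.0204
After the outbound-traffic monitor='anomaly': P(compromised) = 0.65·0.0204 / (0.65·0.0204 + 0.45·0.9796) ≈ 0.0292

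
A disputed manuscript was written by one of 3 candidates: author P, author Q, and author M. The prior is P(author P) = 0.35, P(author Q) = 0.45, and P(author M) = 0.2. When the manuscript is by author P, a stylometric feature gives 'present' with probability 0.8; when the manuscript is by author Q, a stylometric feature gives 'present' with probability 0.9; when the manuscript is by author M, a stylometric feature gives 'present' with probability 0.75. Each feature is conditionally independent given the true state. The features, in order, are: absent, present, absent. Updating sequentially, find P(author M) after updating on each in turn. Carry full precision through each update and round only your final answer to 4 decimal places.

0.3807

After 'absent': normaliser = 0.2·0.3500 + 0.1·0.4500 + 0.25·0.2000; P(author P) ≈ 0.4242, P(author Q) ≈ 0.2727, P(author M) ≈ 0.3030
After 'present': normaliser = 0.8·0.4242 + 0.9·0.2727 + 0.75·0.3030; P(author P) ≈ 0.4179, P(author Q) ≈ 0.3022, P(author M) ≈ 0.2799
After 'absent': normaliser = 0.2·0.4179 + 0.1·0.3022 + 0.25·0.2799; P(author P) ≈ 0.4548, P(author Q) ≈ 0.1645, P(author M) ≈ 0.3807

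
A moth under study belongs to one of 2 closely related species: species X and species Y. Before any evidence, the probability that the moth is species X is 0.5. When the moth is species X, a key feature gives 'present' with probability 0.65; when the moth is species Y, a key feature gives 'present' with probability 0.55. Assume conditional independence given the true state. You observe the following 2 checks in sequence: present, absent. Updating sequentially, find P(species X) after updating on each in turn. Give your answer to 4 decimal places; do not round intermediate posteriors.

After 'present': P(species X) = 0.65·0.5000 / (0.65·0.5000 + 0.55·0.5000) ≈ 0.5417
After 'absent': P(species X) = 0.35·0.5417 / (0.35·0.5417 + 0.45·0.4583) ≈ 0.4789

0.4789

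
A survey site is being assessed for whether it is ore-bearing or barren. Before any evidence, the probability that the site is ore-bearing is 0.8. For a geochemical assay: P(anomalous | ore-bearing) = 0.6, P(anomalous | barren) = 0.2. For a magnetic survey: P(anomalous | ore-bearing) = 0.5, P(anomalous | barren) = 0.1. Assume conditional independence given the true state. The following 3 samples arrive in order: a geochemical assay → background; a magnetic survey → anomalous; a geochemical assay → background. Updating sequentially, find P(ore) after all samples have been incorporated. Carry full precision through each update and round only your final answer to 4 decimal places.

0.8333

After a geochemical assay='background': P(ore) = 0.4·0.8000 / (0.4·0.8000 + 0.8·0.2000) ≈ 0.6667
After a magnetic survey='anomalous': P(ore) = 0.5·0.6667 / (0.5·0.6667 + 0.1·0.3333) ≈ 0.9091
After a geochemical assay='background': P(ore) = 0.4·0.9091 / (0.4·0.9091 + 0.8·0.0909) ≈ 0.8333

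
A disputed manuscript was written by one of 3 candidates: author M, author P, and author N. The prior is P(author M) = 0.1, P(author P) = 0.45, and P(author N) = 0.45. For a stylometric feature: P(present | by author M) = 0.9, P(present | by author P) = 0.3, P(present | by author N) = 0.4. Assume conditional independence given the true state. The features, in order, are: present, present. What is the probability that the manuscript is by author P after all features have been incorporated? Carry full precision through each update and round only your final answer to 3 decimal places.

0.209

After 'present': normaliser = 0.9·0.1000 + 0.3·0.4500 + 0.4·0.4500; P(author M) ≈ 0.2222, P(author P) ≈ 0.3333, P(author N) ≈ 0.4444
After 'present': normaliser = 0.9·0.2222 + 0.3·0.3333 + 0.4·0.4444; P(author M) ≈ 0.4186, P(author P) ≈ 0.2093, P(author N) ≈ 0.3721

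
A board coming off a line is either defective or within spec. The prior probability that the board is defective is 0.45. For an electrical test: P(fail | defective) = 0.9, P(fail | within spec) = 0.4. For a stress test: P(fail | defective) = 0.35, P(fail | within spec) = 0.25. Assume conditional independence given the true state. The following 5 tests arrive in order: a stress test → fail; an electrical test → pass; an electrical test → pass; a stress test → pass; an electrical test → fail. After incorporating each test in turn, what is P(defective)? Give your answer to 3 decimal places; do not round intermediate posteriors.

After a stress test='fail': P(defective) = 0.35·0.4500 / (0.35·0.4500 + 0.25·0.5500) ≈ 0.5339
After an electrical test='pass': P(defective) = 0.1·0.5339 / (0.1·0.5339 + 0.6·0.4661) ≈ 0.1603
After an electrical test='pass': P(defective) = 0.1·0.1603 / (0.1·0.1603 + 0.6·0.8397) ≈ 0.0308
After a stress test='pass': P(defective) = 0.65·0.0308 / (0.65·0.0308 + 0.75·0.9692) ≈ 0.0268
After an electrical test='fail': P(defective) = 0.9·0.0268 / (0.9·0.0268 + 0.4·0.9732) ≈ 0.0584

0.058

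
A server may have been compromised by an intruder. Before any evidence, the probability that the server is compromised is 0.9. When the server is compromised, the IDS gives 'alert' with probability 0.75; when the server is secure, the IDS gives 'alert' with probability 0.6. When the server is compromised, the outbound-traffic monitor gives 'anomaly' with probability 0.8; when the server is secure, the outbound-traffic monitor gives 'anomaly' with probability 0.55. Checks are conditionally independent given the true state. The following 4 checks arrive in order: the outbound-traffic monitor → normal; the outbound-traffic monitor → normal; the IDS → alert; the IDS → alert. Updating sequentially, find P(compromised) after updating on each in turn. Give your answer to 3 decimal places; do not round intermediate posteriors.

0.735

After the outbound-traffic monitor='normal': P(compromised) = 0.2·0.9000 / (0.2·0.9000 + 0.45·0.1000) ≈ 0.8000
After the outbound-traffic monitor='normal': P(compromised) = 0.2·0.8000 / (0.2·0.8000 + 0.45·0.2000) ≈ 0.6400
After the IDS='alert': P(compromised) = 0.75·0.6400 / (0.75·0.6400 + 0.6·0.3600) ≈ 0.6897
After the IDS='alert': P(compromised) = 0.75·0.6897 / (0.75·0.6897 + 0.6·0.3103) ≈ 0.7353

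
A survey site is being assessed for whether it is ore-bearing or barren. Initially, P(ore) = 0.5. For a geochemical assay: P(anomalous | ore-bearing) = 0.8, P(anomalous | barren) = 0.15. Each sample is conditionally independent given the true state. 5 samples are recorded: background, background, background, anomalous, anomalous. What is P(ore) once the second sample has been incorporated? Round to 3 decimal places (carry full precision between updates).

0.052

After 'background': P(ore) = 0.2·0.5000 / (0.2·0.5000 + 0.85·0.5000) ≈ 0.1905
After 'background': P(ore) = 0.2·0.1905 / (0.2·0.1905 + 0.85·0.8095) ≈ 0.0525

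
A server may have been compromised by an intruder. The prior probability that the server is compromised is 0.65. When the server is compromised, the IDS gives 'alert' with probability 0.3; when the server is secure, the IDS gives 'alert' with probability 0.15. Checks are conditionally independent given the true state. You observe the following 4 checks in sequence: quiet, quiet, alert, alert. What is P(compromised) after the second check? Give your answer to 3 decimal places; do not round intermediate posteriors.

0.557

Apply Bayes' rule sequentially, carrying P(compromised) forward.
After 'quiet': P(compromised) = 0.7·0.6500 / (0.7·0.6500 + 0.85·0.3500) ≈ 0.6047
After 'quiet': P(compromised) = 0.7·0.6047 / (0.7·0.6047 + 0.85·0.3953) ≈ 0.5574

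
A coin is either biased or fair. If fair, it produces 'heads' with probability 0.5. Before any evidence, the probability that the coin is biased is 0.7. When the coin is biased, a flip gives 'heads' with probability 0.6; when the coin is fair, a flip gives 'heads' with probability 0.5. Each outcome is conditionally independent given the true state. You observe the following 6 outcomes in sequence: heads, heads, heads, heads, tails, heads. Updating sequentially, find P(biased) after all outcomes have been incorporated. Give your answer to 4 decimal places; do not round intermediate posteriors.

Apply Bayes' rule sequentially, carrying P(biased) forward.
After 'heads': P(biased) = 0.6·0.7000 / (0.6·0.7000 + 0.5·0.3000) ≈ 0.7368
After 'heads': P(biased) = 0.6·0.7368 / (0.6·0.7368 + 0.5·0.2632) ≈ 0.7706
After 'heads': P(biased) = 0.6·0.7706 / (0.6·0.7706 + 0.5·0.2294) ≈ 0.8013
After 'heads': P(biased) = 0.6·0.8013 / (0.6·0.8013 + 0.5·0.1987) ≈ 0.8287
After 'tails': P(biased) = 0.4·0.8287 / (0.4·0.8287 + 0.5·0.1713) ≈ 0.7947
After 'heads': P(biased) = 0.6·0.7947 / (0.6·0.7947 + 0.5·0.2053) ≈ 0.8228

0.8228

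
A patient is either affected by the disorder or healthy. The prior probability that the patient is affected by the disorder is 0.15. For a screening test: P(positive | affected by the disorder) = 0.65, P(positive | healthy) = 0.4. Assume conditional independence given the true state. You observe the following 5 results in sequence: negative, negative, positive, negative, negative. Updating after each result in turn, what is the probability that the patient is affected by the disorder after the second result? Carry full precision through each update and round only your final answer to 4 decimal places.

0.0566

Apply Bayes' rule sequentially, carrying P(affected) forward.
After 'negative': P(affected) = 0.35·0.1500 / (0.35·0.1500 + 0.6·0.8500) ≈ 0.0933
After 'negative': P(affected) = 0.35·0.0933 / (0.35·0.0933 + 0.6·0.9067) ≈ 0.0566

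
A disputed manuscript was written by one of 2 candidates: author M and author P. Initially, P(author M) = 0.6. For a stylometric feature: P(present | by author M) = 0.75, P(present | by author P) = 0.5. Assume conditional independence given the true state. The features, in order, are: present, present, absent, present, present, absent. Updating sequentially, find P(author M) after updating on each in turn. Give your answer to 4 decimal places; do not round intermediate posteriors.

After 'present': P(author M) = 0.75·0.6000 / (0.75·0.6000 + 0.5·0.4000) ≈ 0.6923
After 'present': P(author M) = 0.75·0.6923 / (0.75·0.6923 + 0.5·0.3077) ≈ 0.7714
After 'absent': P(author M) = 0.25·0.7714 / (0.25·0.7714 + 0.5·0.2286) ≈ 0.6279
After 'present': P(author M) = 0.75·0.6279 / (0.75·0.6279 + 0.5·0.3721) ≈ 0.7168
After 'present': P(author M) = 0.75·0.7168 / (0.75·0.7168 + 0.5·0.2832) ≈ 0.7915
After 'absent': P(author M) = 0.25·0.7915 / (0.25·0.7915 + 0.5·0.2085) ≈ 0.6550

0.6550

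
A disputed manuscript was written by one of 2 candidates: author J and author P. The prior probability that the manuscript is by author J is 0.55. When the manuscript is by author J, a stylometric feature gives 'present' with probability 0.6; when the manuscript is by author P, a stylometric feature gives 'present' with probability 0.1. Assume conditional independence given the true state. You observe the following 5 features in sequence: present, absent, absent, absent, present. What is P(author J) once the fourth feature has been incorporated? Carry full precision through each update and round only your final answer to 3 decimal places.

After 'present': P(author J) = 0.6·0.5500 / (0.6·0.5500 + 0.1·0.4500) ≈ 0.8800
After 'absent': P(author J) = 0.4·0.8800 / (0.4·0.8800 + 0.9·0.1200) ≈ 0.7652
After 'absent': P(author J) = 0.4·0.7652 / (0.4·0.7652 + 0.9·0.2348) ≈ 0.5916
After 'absent': P(author J) = 0.4·0.5916 / (0.4·0.5916 + 0.9·0.4084) ≈ 0.3917

0.392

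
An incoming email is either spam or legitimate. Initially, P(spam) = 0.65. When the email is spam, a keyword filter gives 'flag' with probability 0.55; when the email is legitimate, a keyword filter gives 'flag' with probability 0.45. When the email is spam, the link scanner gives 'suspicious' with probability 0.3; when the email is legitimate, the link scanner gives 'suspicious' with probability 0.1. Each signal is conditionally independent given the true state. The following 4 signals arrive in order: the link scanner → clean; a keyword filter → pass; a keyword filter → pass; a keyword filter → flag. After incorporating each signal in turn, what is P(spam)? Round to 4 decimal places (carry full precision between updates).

0.5417

After the link scanner='clean': P(spam) = 0.7·0.6500 / (0.7·0.6500 + 0.9·0.3500) ≈ 0.5909
After a keyword filter='pass': P(spam) = 0.45·0.5909 / (0.45·0.5909 + 0.55·0.4091) ≈ 0.5417
After a keyword filter='pass': P(spam) = 0.45·0.5417 / (0.45·0.5417 + 0.55·0.4583) ≈ 0.4916
After a keyword filter='flag': P(spam) = 0.55·0.4916 / (0.55·0.4916 + 0.45·0.5084) ≈ 0.5417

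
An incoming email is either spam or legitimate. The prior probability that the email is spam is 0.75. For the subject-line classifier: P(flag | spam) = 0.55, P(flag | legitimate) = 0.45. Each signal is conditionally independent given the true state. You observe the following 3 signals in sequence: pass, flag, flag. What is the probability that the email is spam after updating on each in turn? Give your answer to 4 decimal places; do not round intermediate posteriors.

0.7857

Each posterior becomes the prior for the next update.
After 'pass': P(spam) = 0.45·0.7500 / (0.45·0.7500 + 0.55·0.2500) ≈ 0.7105
After 'flag': P(spam) = 0.55·0.7105 / (0.55·0.7105 + 0.45·0.2895) ≈ 0.7500
After 'flag': P(spam) = 0.55·0.7500 / (0.55·0.7500 + 0.45·0.2500) ≈ 0.7857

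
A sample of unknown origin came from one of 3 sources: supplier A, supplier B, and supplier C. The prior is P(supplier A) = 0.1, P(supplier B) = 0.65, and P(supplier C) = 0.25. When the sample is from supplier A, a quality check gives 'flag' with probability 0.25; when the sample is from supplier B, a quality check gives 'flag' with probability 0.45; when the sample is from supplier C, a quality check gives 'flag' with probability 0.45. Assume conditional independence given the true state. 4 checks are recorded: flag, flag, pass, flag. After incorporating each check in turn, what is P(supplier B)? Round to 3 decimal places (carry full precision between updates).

After 'flag': normaliser = 0.25·0.1000 + 0.45·0.6500 + 0.45·0.2500; P(supplier A) ≈ 0.0581, P(supplier B) ≈ 0.6802, P(supplier C) ≈ 0.2616
After 'flag': normaliser = 0.25·0.0581 + 0.45·0.6802 + 0.45·0.2616; P(supplier A) ≈ 0.0332, P(supplier B) ≈ 0.6983, P(supplier C) ≈ 0.2686
After 'pass': normaliser = 0.75·0.0332 + 0.55·0.6983 + 0.55·0.2686; P(supplier A) ≈ 0.0447, P(supplier B) ≈ 0.6900, P(supplier C) ≈ 0.2654
After 'flag': normaliser = 0.25·0.0447 + 0.45·0.6900 + 0.45·0.2654; P(supplier A) ≈ 0.0253, P(supplier B) ≈ 0.7039, P(supplier C) ≈ 0.2707

0.704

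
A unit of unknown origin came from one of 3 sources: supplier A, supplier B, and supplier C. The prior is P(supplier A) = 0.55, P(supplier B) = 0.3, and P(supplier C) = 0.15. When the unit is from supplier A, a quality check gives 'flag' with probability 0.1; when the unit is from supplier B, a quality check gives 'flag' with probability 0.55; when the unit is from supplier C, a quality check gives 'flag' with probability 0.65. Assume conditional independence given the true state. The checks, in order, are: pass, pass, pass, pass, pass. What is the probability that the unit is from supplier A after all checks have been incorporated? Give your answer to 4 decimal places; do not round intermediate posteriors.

After 'pass': normaliser = 0.9·0.5500 + 0.45·0.3000 + 0.35·0.1500; P(supplier A) ≈ 0.7253, P(supplier B) ≈ 0.1978, P(supplier C) ≈ 0.0769
After 'pass': normaliser = 0.9·0.7253 + 0.45·0.1978 + 0.35·0.0769; P(supplier A) ≈ 0.8492, P(supplier B) ≈ 0.1158, P(supplier C) ≈ 0.0350
After 'pass': normaliser = 0.9·0.8492 + 0.45·0.1158 + 0.35·0.0350; P(supplier A) ≈ 0.9223, P(supplier B) ≈ 0.0629, P(supplier C) ≈ 0.0148
After 'pass': normaliser = 0.9·0.9223 + 0.45·0.0629 + 0.35·0.0148; P(supplier A) ≈ 0.9612, P(supplier B) ≈ 0.0328, P(supplier C) ≈ 0.0060
After 'pass': normaliser = 0.9·0.9612 + 0.45·0.0328 + 0.35·0.0060; P(supplier A) ≈ 0.9809, P(supplier B) ≈ 0.0167, P(supplier C) ≈ 0.0024

0.9809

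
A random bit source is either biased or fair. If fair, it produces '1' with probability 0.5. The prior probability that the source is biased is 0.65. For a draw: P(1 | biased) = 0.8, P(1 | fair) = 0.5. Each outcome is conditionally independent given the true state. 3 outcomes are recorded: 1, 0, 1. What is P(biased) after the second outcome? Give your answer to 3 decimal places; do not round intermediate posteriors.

0.543

After '1': P(biased) = 0.8·0.6500 / (0.8·0.6500 + 0.5·0.3500) ≈ 0.7482
After '0': P(biased) = 0.2·0.7482 / (0.2·0.7482 + 0.5·0.2518) ≈ 0.5431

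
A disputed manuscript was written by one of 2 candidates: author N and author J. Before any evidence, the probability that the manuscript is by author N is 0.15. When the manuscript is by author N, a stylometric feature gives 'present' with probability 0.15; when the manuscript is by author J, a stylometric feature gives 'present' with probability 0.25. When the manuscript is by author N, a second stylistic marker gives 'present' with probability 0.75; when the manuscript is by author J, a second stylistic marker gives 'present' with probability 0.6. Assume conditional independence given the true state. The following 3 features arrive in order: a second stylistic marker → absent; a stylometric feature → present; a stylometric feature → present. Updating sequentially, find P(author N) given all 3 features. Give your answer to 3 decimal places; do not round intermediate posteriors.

0.038

Each posterior becomes the prior for the next update.
After a second stylistic marker='absent': P(author N) = 0.25·0.1500 / (0.25·0.1500 + 0.4·0.8500) ≈ 0.0993
After a stylometric feature='present': P(author N) = 0.15·0.0993 / (0.15·0.0993 + 0.25·0.9007) ≈ 0.0621
After a stylometric feature='present': P(author N) = 0.15·0.0621 / (0.15·0.0621 + 0.25·0.9379) ≈ 0.0382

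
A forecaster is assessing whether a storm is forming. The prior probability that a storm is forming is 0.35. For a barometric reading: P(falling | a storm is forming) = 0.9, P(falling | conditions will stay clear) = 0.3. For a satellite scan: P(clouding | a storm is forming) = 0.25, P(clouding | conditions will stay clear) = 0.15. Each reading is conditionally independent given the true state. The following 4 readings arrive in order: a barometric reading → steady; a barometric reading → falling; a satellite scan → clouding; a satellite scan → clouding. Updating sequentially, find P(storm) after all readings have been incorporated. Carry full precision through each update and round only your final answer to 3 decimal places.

0.391

Apply Bayes' rule sequentially, carrying P(storm) forward.
After a barometric reading='steady': P(storm) = 0.1·0.3500 / (0.1·0.3500 + 0.7·0.6500) ≈ 0.0714
After a barometric reading='falling': P(storm) = 0.9·0.0714 / (0.9·0.0714 + 0.3·0.9286) ≈ 0.1875
After a satellite scan='clouding': P(storm) = 0.25·0.1875 / (0.25·0.1875 + 0.15·0.8125) ≈ 0.2778
After a satellite scan='clouding': P(storm) = 0.25·0.2778 / (0.25·0.2778 + 0.15·0.7222) ≈ 0.3906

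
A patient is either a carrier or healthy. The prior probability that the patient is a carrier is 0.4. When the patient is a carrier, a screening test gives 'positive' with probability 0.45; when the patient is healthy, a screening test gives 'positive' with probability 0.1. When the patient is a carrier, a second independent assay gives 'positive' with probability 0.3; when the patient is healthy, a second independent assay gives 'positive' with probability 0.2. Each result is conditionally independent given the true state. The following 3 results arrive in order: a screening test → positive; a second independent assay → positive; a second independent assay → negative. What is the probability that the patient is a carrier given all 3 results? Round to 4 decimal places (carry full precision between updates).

0.7975

Apply Bayes' rule sequentially, carrying P(carrier) forward.
After a screening test='positive': P(carrier) = 0.45·0.4000 / (0.45·0.4000 + 0.1·0.6000) ≈ 0.7500
After a second independent assay='positive': P(carrier) = 0.3·0.7500 / (0.3·0.7500 + 0.2·0.2500) ≈ 0.8182
After a second independent assay='negative': P(carrier) = 0.7·0.8182 / (0.7·0.8182 + 0.8·0.1818) ≈ 0.7975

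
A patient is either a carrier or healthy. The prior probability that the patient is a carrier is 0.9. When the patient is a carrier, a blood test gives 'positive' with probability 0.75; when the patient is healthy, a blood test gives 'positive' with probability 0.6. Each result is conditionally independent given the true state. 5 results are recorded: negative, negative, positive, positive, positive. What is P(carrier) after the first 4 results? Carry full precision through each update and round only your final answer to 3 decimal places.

Each posterior becomes the prior for the next update.
After 'negative': P(carrier) = 0.25·0.9000 / (0.25·0.9000 + 0.4·0.1000) ≈ 0.8491
After 'negative': P(carrier) = 0.25·0.8491 / (0.25·0.8491 + 0.4·0.1509) ≈ 0.7785
After 'positive': P(carrier) = 0.75·0.7785 / (0.75·0.7785 + 0.6·0.2215) ≈ 0.8146
After 'positive': P(carrier) = 0.75·0.8146 / (0.75·0.8146 + 0.6·0.1854) ≈ 0.8460

0.846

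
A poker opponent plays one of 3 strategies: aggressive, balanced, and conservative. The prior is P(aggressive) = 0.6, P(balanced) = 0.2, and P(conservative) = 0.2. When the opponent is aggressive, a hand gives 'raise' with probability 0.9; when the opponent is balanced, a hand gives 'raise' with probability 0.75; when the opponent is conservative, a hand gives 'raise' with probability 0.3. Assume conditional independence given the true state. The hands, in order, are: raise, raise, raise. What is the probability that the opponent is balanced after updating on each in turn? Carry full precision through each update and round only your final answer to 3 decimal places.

After 'raise': normaliser = 0.9·0.6000 + 0.75·0.2000 + 0.3·0.2000; P(aggressive) ≈ 0.7200, P(balanced) ≈ 0.2000, P(conservative) ≈ 0.0800
After 'raise': normaliser = 0.9·0.7200 + 0.75·0.2000 + 0.3·0.0800; P(aggressive) ≈ 0.7883, P(balanced) ≈ 0.1825, P(conservative) ≈ 0.0292
After 'raise': normaliser = 0.9·0.7883 + 0.75·0.1825 + 0.3·0.0292; P(aggressive) ≈ 0.8297, P(balanced) ≈ 0.1601, P(conservative) ≈ 0.0102

0.160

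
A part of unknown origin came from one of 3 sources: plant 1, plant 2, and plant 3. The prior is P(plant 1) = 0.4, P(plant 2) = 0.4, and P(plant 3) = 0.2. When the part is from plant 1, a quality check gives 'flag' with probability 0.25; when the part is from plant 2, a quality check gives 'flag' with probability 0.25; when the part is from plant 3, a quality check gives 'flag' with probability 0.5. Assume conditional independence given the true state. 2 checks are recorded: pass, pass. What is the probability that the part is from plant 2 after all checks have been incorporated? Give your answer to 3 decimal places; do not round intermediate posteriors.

0.450

Apply Bayes' rule sequentially, carrying P(plant 2) forward.
After 'pass': normaliser = 0.75·0.4000 + 0.75·0.4000 + 0.5·0.2000; P(plant 1) ≈ 0.4286, P(plant 2) ≈ 0.4286, P(plant 3) ≈ 0.1429
After 'pass': normaliser = 0.75·0.4286 + 0.75·0.4286 + 0.5·0.1429; P(plant 1) ≈ 0.4500, P(plant 2) ≈ 0.4500, P(plant 3) ≈ 0.1000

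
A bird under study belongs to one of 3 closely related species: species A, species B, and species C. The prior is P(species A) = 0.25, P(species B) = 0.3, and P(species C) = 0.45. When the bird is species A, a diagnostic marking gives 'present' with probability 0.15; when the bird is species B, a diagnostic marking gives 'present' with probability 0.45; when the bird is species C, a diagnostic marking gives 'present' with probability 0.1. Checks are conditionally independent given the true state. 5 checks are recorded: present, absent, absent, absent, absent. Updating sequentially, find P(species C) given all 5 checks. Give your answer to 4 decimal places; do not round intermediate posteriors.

After 'present': normaliser = 0.15·0.2500 + 0.45·0.3000 + 0.1·0.4500; P(species A) ≈ 0.1724, P(species B) ≈ 0.6207, P(species C) ≈ 0.2069
After 'absent': normaliser = 0.85·0.1724 + 0.55·0.6207 + 0.9·0.2069; P(species A) ≈ 0.2174, P(species B) ≈ 0.5064, P(species C) ≈ 0.2762
After 'absent': normaliser = 0.85·0.2174 + 0.55·0.5064 + 0.9·0.2762; P(species A) ≈ 0.2596, P(species B) ≈ 0.3912, P(species C) ≈ 0.3492
After 'absent': normaliser = 0.85·0.2596 + 0.55·0.3912 + 0.9·0.3492; P(species A) ≈ 0.2941, P(species B) ≈ 0.2869, P(species C) ≈ 0.4190
After 'absent': normaliser = 0.85·0.2941 + 0.55·0.2869 + 0.9·0.4190; P(species A) ≈ 0.3185, P(species B) ≈ 0.2010, P(species C) ≈ 0.4804

0.4804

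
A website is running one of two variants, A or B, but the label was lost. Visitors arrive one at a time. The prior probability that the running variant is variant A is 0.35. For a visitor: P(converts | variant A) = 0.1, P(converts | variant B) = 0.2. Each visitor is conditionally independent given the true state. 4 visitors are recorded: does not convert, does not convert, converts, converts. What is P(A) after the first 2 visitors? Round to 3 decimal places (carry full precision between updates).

After 'does not convert': P(A) = 0.9·0.3500 / (0.9·0.3500 + 0.8·0.6500) ≈ 0.3772
After 'does not convert': P(A) = 0.9·0.3772 / (0.9·0.3772 + 0.8·0.6228) ≈ 0.4053

0.405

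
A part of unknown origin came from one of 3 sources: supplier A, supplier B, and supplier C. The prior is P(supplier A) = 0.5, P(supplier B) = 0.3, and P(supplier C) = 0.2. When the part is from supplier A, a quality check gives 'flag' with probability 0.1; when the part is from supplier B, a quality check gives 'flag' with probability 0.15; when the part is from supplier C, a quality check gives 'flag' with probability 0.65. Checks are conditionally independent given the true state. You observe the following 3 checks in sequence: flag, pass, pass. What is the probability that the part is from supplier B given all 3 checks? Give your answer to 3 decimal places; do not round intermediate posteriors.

0.366

After 'flag': normaliser = 0.1·0.5000 + 0.15·0.3000 + 0.65·0.2000; P(supplier A) ≈ 0.2222, P(supplier B) ≈ 0.2000, P(supplier C) ≈ 0.5778
After 'pass': normaliser = 0.9·0.2222 + 0.85·0.2000 + 0.35·0.5778; P(supplier A) ≈ 0.3495, P(supplier B) ≈ 0.2971, P(supplier C) ≈ 0.3534
After 'pass': normaliser = 0.9·0.3495 + 0.85·0.2971 + 0.35·0.3534; P(supplier A) ≈ 0.4554, P(supplier B) ≈ 0.3656, P(supplier C) ≈ 0.1791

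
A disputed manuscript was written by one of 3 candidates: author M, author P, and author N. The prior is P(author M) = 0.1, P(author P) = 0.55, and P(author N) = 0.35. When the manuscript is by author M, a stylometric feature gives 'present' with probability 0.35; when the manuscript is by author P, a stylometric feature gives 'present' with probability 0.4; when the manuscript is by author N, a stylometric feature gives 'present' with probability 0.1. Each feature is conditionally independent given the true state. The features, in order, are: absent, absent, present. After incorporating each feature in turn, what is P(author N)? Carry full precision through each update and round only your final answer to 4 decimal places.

Apply Bayes' rule sequentially, carrying P(author N) forward.
After 'absent': normaliser = 0.65·0.1000 + 0.6·0.5500 + 0.9·0.3500; P(author M) ≈ 0.0915, P(author P) ≈ 0.4648, P(author N) ≈ 0.4437
After 'absent': normaliser = 0.65·0.0915 + 0.6·0.4648 + 0.9·0.4437; P(author M) ≈ 0.0807, P(author P) ≈ 0.3780, P(author N) ≈ 0.5413
After 'present': normaliser = 0.35·0.0807 + 0.4·0.3780 + 0.1·0.5413; P(author M) ≈ 0.1209, P(author P) ≈ 0.6474, P(author N) ≈ 0.2317

0.2317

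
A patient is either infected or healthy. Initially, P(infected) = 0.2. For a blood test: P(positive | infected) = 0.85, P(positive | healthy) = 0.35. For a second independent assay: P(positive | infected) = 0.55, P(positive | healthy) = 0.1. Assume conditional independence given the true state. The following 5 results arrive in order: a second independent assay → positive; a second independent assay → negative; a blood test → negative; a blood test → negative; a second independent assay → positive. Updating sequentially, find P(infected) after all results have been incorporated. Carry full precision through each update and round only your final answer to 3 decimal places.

0.168

After a second independent assay='positive': P(infected) = 0.55·0.2000 / (0.55·0.2000 + 0.1·0.8000) ≈ 0.5789
After a second independent assay='negative': P(infected) = 0.45·0.5789 / (0.45·0.5789 + 0.9·0.4211) ≈ 0.4074
After a blood test='negative': P(infected) = 0.15·0.4074 / (0.15·0.4074 + 0.65·0.5926) ≈ 0.1369
After a blood test='negative': P(infected) = 0.15·0.1369 / (0.15·0.1369 + 0.65·0.8631) ≈ 0.0353
After a second independent assay='positive': P(infected) = 0.55·0.0353 / (0.55·0.0353 + 0.1·0.9647) ≈ 0.1676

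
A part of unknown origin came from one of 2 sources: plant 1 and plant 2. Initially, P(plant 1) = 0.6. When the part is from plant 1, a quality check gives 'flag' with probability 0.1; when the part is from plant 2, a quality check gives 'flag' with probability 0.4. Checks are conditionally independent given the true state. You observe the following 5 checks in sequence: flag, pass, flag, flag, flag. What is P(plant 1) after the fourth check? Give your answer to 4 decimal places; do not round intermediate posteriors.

0.0340

After 'flag': P(plant 1) = 0.1·0.6000 / (0.1·0.6000 + 0.4·0.4000) ≈ 0.2727
After 'pass': P(plant 1) = 0.9·0.2727 / (0.9·0.2727 + 0.6·0.7273) ≈ 0.3600
After 'flag': P(plant 1) = 0.1·0.3600 / (0.1·0.3600 + 0.4·0.6400) ≈ 0.1233
After 'flag': P(plant 1) = 0.1·0.1233 / (0.1·0.1233 + 0.4·0.8767) ≈ 0.0340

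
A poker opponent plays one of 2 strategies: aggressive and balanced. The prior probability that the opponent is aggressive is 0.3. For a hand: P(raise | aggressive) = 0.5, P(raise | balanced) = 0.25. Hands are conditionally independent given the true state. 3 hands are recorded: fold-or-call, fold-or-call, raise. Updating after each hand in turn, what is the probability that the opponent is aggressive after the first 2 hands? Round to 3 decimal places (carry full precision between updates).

0.160

Each posterior becomes the prior for the next update.
After 'fold-or-call': P(aggressive) = 0.5·0.3000 / (0.5·0.3000 + 0.75·0.7000) ≈ 0.2222
After 'fold-or-call': P(aggressive) = 0.5·0.2222 / (0.5·0.2222 + 0.75·0.7778) ≈ 0.1600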